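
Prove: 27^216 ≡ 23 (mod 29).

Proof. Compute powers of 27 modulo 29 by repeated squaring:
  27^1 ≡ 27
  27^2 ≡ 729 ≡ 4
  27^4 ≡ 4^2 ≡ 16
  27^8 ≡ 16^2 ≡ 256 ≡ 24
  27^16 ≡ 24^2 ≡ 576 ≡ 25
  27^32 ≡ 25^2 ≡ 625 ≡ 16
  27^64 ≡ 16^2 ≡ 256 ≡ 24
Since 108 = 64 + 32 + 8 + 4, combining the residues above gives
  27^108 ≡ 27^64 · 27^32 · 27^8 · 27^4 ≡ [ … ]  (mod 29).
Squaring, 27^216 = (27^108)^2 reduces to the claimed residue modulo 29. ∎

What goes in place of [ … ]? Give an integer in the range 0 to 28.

27^64 · 27^32 · 27^8 · 27^4 ≡ 24 · 16 · 24 · 16 = 147456.
147456 mod 29 = 20, so 27^108 ≡ 20 (mod 29).

20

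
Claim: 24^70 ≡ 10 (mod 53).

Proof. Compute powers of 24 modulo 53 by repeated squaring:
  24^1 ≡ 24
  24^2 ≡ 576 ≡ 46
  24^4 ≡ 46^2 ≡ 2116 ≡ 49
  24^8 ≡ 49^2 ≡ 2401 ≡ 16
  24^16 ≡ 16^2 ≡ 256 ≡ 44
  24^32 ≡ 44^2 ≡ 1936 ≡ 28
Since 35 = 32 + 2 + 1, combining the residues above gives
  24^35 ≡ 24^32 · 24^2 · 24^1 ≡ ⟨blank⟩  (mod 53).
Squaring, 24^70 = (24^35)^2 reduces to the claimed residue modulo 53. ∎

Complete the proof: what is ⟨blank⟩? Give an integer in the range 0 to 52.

24^32 · 24^2 · 24^1 ≡ 28 · 46 · 24 = 30912.
30912 mod 53 = 13, so 24^35 ≡ 13 (mod 53).

13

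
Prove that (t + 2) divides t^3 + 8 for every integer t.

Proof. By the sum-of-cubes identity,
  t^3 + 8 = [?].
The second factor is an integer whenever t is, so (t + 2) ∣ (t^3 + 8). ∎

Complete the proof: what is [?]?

(t + 2)(t^2 - 2t + 4)

a^3 + b^3 = (a + b)(a^2 - ab + b^2). With a = t, b = 2:
t^3 + 8 = (t + 2)(t^2 - 2t + 4).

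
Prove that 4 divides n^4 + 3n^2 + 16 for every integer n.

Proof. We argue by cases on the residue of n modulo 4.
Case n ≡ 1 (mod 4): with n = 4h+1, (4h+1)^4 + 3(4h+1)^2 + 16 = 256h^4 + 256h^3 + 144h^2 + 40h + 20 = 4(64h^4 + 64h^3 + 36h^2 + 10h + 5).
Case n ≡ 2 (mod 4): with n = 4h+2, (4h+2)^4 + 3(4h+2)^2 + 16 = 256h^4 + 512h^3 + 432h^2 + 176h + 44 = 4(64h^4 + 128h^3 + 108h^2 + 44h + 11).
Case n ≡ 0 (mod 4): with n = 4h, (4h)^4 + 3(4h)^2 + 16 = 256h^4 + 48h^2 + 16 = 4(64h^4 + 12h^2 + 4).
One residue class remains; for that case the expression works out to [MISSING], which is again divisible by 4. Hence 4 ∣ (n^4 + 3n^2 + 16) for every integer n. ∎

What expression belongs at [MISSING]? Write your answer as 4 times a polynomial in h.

The residues treated are {1, 2, 0}, so the missing case is n ≡ 3 (mod 4); write n = 4h+3.
Then (4h+3)^4 + 3(4h+3)^2 + 16 = 256h^4 + 768h^3 + 912h^2 + 504h + 124 = 4(64h^4 + 192h^3 + 228h^2 + 126h + 31).

4(64h^4 + 192h^3 + 228h^2 + 126h + 31)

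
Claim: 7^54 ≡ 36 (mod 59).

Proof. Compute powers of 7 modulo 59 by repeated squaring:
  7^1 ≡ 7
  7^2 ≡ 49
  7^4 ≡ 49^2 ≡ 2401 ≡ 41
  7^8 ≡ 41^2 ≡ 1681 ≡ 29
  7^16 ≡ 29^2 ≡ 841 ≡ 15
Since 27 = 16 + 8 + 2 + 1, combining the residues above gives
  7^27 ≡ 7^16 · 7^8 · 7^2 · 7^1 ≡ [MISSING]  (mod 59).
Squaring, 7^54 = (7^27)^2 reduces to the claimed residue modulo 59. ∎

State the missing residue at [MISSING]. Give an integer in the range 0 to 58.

53

7^16 · 7^8 · 7^2 · 7^1 ≡ 15 · 29 · 49 · 7 = 149205.
149205 mod 59 = 53, so 7^27 ≡ 53 (mod 59).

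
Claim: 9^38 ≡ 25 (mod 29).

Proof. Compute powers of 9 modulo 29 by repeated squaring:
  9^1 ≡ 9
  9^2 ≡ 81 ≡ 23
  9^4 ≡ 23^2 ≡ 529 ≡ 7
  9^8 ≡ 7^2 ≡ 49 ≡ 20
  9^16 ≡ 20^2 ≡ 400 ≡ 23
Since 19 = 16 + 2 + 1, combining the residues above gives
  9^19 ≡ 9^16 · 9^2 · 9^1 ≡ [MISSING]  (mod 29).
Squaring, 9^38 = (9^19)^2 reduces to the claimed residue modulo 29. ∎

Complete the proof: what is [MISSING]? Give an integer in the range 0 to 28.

Multiply the listed residues: 23 · 23 · 9 = 529 → 4761.
Reducing modulo 29: 4761 = 164·29 + 5, so 9^19 ≡ 5.

5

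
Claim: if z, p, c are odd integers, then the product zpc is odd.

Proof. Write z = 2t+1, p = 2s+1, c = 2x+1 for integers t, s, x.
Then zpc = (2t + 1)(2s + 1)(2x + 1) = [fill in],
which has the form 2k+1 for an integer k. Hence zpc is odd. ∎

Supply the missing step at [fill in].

2(4stx + 2st + 2sx + s + 2tx + t + x) + 1

Expanding: (2t + 1)(2s + 1)(2x + 1) = 8stx + 4st + 4sx + 2s + 4tx + 2t + 2x + 1.
Every term except the constant is even, so this is 2(4stx + 2st + 2sx + s + 2tx + t + x) + 1,
and 4stx + 2st + 2sx + s + 2tx + t + x ∈ ℤ gives the required form.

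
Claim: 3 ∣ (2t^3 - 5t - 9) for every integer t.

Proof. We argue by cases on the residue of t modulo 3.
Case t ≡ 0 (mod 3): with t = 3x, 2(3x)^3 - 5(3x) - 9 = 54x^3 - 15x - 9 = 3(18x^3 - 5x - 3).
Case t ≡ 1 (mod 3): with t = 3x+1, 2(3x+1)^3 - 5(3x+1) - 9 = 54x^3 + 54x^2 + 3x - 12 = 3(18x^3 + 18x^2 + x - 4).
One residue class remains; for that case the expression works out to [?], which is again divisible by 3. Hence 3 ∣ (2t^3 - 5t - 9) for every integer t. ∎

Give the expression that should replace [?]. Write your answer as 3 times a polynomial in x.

3(18x^3 + 36x^2 + 19x - 1)

The residues treated are {0, 1}, so the missing case is t ≡ 2 (mod 3); write t = 3x+2.
Then 2(3x+2)^3 - 5(3x+2) - 9 = 54x^3 + 108x^2 + 57x - 3 = 3(18x^3 + 36x^2 + 19x - 1).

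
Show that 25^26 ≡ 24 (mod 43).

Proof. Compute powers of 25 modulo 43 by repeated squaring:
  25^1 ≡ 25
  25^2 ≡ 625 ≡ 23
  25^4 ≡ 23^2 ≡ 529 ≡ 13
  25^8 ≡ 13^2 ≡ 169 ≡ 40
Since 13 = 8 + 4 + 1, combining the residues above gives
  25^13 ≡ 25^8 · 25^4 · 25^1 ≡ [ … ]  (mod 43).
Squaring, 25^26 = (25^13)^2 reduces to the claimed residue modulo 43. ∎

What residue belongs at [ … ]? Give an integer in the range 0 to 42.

14

Multiply the listed residues: 40 · 13 · 25 = 520 → 13000.
Reducing modulo 43: 13000 = 302·43 + 14, so 25^13 ≡ 14.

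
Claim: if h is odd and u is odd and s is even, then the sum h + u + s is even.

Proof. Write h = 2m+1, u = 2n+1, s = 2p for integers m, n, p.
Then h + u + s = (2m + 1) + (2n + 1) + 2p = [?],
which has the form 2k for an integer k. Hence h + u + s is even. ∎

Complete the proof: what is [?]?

(2m + 1) + (2n + 1) + 2p = 2m + 2n + 2p + 2
= 2(m + n + p + 1).
Since m + n + p + 1 is an integer, the sum is of the form 2k for an integer k.

2(m + n + p + 1)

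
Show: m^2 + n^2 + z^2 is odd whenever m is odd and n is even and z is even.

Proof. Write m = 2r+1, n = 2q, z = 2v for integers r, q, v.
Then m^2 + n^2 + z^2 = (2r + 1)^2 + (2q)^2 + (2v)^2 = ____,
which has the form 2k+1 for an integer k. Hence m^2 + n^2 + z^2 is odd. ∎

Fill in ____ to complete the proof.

2(2q^2 + 2r^2 + 2r + 2v^2) + 1

(2r + 1)^2 + (2q)^2 + (2v)^2 = 4q^2 + 4r^2 + 4r + 4v^2 + 1
= 2(2q^2 + 2r^2 + 2r + 2v^2) + 1.
Since 2q^2 + 2r^2 + 2r + 2v^2 is an integer, the sum of squares is of the form 2k+1 for an integer k.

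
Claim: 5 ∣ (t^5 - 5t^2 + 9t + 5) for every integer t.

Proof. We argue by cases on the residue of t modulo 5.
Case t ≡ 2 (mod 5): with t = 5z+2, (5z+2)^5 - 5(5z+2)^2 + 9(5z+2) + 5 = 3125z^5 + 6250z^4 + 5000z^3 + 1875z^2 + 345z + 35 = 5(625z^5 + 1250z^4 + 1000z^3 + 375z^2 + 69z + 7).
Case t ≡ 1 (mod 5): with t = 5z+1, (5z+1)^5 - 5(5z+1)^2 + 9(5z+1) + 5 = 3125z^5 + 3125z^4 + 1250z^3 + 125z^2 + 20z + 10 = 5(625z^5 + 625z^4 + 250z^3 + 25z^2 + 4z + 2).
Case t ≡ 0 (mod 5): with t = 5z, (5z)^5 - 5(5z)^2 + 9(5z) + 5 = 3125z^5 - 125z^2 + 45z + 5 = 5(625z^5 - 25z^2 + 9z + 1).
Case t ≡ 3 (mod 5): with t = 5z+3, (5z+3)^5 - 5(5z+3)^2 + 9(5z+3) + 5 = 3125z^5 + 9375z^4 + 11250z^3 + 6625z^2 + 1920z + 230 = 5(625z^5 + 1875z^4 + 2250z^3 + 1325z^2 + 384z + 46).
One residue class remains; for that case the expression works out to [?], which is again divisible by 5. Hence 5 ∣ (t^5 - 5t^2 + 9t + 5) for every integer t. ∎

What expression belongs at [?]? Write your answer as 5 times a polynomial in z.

Only t ≡ 4 (mod 5) is unaccounted for. Put t = 5z+4:
(5z+4)^5 - 5(5z+4)^2 + 9(5z+4) + 5 expands to 3125z^5 + 12500z^4 + 20000z^3 + 15875z^2 + 6245z + 985,
and factoring out 5 leaves 5(625z^5 + 2500z^4 + 4000z^3 + 3175z^2 + 1249z + 197).

5(625z^5 + 2500z^4 + 4000z^3 + 3175z^2 + 1249z + 197)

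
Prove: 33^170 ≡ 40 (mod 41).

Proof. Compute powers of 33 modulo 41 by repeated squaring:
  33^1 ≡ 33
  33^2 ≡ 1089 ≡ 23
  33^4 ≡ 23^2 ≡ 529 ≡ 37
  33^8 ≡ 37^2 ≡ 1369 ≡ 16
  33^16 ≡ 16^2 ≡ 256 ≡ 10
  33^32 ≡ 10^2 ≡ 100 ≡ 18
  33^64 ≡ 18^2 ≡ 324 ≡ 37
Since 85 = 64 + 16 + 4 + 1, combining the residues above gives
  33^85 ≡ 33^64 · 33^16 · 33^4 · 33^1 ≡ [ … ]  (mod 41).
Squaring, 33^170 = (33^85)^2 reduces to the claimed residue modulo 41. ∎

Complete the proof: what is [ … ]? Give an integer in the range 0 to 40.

Multiply the listed residues: 37 · 10 · 37 · 33 = 370 → 13690 → 451770.
Reducing modulo 41: 451770 = 11018·41 + 32, so 33^85 ≡ 32.

32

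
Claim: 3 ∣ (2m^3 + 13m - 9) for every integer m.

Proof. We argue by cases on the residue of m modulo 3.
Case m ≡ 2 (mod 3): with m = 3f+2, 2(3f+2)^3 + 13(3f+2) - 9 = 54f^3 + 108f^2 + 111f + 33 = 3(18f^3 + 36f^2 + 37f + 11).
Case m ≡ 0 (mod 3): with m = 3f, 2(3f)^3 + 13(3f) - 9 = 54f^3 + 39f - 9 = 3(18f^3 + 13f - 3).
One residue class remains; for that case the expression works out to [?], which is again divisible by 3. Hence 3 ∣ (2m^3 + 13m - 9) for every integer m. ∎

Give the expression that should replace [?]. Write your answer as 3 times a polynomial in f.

3(18f^3 + 18f^2 + 19f + 2)

Only m ≡ 1 (mod 3) is unaccounted for. Put m = 3f+1:
2(3f+1)^3 + 13(3f+1) - 9 expands to 54f^3 + 54f^2 + 57f + 6,
and factoring out 3 leaves 3(18f^3 + 18f^2 + 19f + 2).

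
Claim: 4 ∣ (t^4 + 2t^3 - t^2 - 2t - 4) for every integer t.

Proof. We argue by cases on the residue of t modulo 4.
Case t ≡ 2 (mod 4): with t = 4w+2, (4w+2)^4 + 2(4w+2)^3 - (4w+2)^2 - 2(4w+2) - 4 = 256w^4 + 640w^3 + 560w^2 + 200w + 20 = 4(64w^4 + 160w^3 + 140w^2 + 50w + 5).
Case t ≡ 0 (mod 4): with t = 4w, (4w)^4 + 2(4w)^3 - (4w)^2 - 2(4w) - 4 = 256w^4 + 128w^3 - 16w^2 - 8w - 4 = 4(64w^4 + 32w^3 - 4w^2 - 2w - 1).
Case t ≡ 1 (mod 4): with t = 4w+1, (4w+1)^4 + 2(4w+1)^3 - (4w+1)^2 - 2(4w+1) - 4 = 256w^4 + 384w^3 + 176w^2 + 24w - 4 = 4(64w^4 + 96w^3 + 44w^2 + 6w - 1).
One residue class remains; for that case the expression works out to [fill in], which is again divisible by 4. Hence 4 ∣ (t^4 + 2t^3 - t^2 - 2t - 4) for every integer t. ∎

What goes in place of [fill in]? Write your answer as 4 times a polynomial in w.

Only t ≡ 3 (mod 4) is unaccounted for. Put t = 4w+3:
(4w+3)^4 + 2(4w+3)^3 - (4w+3)^2 - 2(4w+3) - 4 expands to 256w^4 + 896w^3 + 1136w^2 + 616w + 116,
and factoring out 4 leaves 4(64w^4 + 224w^3 + 284w^2 + 154w + 29).

4(64w^4 + 224w^3 + 284w^2 + 154w + 29)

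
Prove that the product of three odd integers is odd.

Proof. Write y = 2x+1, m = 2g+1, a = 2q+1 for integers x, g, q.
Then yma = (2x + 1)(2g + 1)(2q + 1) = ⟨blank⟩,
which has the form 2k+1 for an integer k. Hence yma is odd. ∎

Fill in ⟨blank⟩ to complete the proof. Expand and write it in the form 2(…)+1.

(2x + 1)(2g + 1)(2q + 1) = 8gqx + 4gq + 4gx + 2g + 4qx + 2q + 2x + 1
= 2(4gqx + 2gq + 2gx + g + 2qx + q + x) + 1.
Since 4gqx + 2gq + 2gx + g + 2qx + q + x is an integer, the product is of the form 2k+1 for an integer k.

2(4gqx + 2gq + 2gx + g + 2qx + q + x) + 1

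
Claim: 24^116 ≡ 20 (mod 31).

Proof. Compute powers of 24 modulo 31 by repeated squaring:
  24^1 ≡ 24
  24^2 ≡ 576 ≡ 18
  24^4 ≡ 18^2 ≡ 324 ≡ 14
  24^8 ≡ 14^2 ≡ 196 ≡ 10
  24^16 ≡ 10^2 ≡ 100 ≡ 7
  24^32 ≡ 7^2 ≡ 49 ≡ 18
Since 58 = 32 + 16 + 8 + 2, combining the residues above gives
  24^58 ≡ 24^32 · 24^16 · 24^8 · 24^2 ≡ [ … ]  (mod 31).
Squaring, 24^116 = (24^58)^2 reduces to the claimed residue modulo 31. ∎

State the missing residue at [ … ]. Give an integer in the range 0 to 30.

19

24^32 · 24^16 · 24^8 · 24^2 ≡ 18 · 7 · 10 · 18 = 22680.
22680 mod 31 = 19, so 24^58 ≡ 19 (mod 31).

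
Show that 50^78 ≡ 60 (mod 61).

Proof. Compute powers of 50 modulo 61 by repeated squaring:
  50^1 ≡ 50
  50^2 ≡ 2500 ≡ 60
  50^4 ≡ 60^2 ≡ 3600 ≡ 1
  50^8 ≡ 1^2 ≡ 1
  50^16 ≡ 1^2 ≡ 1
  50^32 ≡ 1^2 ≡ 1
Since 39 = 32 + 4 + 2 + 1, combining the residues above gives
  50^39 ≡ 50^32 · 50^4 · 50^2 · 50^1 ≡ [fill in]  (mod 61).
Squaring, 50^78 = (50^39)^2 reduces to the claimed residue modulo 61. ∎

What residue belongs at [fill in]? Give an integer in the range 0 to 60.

50^32 · 50^4 · 50^2 · 50^1 ≡ 1 · 1 · 60 · 50 = 3000.
3000 mod 61 = 11, so 50^39 ≡ 11 (mod 61).

11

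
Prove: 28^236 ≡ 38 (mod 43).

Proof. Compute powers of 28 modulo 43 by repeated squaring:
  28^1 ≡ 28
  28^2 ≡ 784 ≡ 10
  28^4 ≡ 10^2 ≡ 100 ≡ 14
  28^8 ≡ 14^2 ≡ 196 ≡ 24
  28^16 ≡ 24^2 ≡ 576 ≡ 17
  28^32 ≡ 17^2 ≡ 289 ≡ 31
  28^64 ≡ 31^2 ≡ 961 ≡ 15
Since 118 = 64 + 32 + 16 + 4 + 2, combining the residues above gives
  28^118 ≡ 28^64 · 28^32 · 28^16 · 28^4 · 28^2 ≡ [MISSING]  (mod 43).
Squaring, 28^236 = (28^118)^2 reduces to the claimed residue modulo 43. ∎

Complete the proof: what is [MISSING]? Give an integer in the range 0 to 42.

Multiply the listed residues: 15 · 31 · 17 · 14 · 10 = 465 → 7905 → 110670 → 1106700.
Reducing modulo 43: 1106700 = 25737·43 + 9, so 28^118 ≡ 9.

9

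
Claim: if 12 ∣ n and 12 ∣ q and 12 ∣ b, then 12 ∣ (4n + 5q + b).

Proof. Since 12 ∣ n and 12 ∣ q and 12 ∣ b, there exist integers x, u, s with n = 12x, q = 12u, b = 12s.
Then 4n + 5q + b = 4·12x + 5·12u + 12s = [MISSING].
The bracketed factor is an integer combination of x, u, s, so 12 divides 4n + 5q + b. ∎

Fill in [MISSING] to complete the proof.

Pull the common 12 out of every term: 4·12x + 5·12u + 12s = 12(s + 5u + 4x).
s + 5u + 4x is an integer, which exhibits the divisibility.

12(s + 5u + 4x)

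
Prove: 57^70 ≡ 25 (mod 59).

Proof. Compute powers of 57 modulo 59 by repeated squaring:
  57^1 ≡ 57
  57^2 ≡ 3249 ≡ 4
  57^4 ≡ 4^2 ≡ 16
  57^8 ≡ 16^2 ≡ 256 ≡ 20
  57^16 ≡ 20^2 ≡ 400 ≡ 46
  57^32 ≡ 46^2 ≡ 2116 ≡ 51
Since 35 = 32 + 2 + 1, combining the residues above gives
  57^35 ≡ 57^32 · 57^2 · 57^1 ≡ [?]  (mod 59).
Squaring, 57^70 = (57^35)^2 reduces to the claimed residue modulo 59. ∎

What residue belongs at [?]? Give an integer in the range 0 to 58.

57^32 · 57^2 · 57^1 ≡ 51 · 4 · 57 = 11628.
11628 mod 59 = 5, so 57^35 ≡ 5 (mod 59).

5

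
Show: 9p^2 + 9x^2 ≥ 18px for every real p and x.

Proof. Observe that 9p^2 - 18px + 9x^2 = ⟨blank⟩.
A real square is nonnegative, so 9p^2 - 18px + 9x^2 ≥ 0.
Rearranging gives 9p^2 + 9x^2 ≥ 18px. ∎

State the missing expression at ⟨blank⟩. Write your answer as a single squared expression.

(3p - 3x)^2

9p^2 - 18px + 9x^2 is a perfect-square trinomial: the outer terms are (3p)^2 and (3x)^2, and the cross term is -2·3p·3x.
So 9p^2 - 18px + 9x^2 = (3p - 3x)^2 ≥ 0.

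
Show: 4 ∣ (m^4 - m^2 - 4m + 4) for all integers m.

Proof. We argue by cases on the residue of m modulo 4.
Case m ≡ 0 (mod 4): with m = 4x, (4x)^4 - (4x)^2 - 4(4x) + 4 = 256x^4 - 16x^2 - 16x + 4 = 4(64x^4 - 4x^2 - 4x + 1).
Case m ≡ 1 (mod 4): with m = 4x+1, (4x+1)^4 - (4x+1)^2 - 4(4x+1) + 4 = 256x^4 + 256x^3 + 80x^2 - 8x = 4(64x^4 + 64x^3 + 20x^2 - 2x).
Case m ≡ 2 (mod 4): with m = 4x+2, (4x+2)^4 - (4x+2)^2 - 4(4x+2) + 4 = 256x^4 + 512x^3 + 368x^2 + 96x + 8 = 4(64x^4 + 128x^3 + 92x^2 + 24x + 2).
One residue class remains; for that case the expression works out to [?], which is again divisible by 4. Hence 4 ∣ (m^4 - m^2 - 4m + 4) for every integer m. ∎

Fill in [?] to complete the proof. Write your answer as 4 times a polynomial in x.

4(64x^4 + 192x^3 + 212x^2 + 98x + 16)

Only m ≡ 3 (mod 4) is unaccounted for. Put m = 4x+3:
(4x+3)^4 - (4x+3)^2 - 4(4x+3) + 4 expands to 256x^4 + 768x^3 + 848x^2 + 392x + 64,
and factoring out 4 leaves 4(64x^4 + 192x^3 + 212x^2 + 98x + 16).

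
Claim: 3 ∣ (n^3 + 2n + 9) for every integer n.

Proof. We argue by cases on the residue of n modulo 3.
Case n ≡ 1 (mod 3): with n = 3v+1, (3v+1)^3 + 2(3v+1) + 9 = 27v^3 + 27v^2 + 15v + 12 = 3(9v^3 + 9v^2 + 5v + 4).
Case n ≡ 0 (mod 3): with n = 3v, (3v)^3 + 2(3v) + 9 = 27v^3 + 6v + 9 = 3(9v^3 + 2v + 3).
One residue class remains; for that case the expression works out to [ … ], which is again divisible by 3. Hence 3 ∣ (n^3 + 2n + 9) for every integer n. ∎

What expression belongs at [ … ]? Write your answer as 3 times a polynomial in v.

3(9v^3 + 18v^2 + 14v + 7)

The residues treated are {1, 0}, so the missing case is n ≡ 2 (mod 3); write n = 3v+2.
Then (3v+2)^3 + 2(3v+2) + 9 = 27v^3 + 54v^2 + 42v + 21 = 3(9v^3 + 18v^2 + 14v + 7).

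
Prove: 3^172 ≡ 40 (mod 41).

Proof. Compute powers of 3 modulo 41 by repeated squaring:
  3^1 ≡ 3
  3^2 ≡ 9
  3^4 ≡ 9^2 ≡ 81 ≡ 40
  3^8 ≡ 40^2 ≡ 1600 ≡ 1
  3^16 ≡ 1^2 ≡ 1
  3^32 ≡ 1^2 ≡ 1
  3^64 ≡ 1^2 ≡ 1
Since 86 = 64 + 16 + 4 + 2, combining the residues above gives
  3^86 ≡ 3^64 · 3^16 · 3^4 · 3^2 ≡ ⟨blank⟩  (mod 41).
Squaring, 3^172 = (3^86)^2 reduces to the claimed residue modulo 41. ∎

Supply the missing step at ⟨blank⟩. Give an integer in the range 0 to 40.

Multiply the listed residues: 1 · 1 · 40 · 9 = 1 → 40 → 360.
Reducing modulo 41: 360 = 8·41 + 32, so 3^86 ≡ 32.

32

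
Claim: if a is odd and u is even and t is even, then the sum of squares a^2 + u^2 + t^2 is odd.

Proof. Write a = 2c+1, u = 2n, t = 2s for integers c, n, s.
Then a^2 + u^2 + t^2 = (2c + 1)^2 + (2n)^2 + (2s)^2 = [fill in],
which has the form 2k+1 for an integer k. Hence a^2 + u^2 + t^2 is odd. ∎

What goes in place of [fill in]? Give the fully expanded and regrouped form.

Expanding: (2c + 1)^2 + (2n)^2 + (2s)^2 = 4c^2 + 4c + 4n^2 + 4s^2 + 1.
Every term except the constant is even, so this is 2(2c^2 + 2c + 2n^2 + 2s^2) + 1,
and 2c^2 + 2c + 2n^2 + 2s^2 ∈ ℤ gives the required form.

2(2c^2 + 2c + 2n^2 + 2s^2) + 1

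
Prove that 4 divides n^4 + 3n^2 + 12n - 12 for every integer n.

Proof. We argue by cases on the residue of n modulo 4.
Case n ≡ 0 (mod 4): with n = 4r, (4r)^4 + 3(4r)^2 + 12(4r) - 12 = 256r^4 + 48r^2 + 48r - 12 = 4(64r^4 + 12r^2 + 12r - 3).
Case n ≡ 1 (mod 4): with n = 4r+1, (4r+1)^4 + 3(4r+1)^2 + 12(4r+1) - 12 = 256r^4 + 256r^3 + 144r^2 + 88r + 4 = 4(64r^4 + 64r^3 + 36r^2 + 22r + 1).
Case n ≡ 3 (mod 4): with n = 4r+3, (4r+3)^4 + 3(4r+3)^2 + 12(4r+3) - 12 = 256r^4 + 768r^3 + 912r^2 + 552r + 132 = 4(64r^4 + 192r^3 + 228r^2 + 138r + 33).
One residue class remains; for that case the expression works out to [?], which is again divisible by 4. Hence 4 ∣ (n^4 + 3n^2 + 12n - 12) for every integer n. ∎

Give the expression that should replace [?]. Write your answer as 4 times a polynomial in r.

Only n ≡ 2 (mod 4) is unaccounted for. Put n = 4r+2:
(4r+2)^4 + 3(4r+2)^2 + 12(4r+2) - 12 expands to 256r^4 + 512r^3 + 432r^2 + 224r + 40,
and factoring out 4 leaves 4(64r^4 + 128r^3 + 108r^2 + 56r + 10).

4(64r^4 + 128r^3 + 108r^2 + 56r + 10)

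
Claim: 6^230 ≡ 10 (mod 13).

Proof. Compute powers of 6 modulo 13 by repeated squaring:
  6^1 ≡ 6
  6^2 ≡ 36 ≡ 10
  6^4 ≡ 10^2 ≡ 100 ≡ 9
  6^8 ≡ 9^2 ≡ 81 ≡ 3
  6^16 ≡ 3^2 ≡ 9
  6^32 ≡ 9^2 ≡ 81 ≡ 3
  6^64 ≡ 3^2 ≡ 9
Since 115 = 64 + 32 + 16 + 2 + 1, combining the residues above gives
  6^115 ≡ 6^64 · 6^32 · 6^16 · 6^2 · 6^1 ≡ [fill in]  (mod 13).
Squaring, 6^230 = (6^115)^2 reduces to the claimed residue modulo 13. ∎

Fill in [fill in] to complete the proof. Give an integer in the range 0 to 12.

6^64 · 6^32 · 6^16 · 6^2 · 6^1 ≡ 9 · 3 · 9 · 10 · 6 = 14580.
14580 mod 13 = 7, so 6^115 ≡ 7 (mod 13).

7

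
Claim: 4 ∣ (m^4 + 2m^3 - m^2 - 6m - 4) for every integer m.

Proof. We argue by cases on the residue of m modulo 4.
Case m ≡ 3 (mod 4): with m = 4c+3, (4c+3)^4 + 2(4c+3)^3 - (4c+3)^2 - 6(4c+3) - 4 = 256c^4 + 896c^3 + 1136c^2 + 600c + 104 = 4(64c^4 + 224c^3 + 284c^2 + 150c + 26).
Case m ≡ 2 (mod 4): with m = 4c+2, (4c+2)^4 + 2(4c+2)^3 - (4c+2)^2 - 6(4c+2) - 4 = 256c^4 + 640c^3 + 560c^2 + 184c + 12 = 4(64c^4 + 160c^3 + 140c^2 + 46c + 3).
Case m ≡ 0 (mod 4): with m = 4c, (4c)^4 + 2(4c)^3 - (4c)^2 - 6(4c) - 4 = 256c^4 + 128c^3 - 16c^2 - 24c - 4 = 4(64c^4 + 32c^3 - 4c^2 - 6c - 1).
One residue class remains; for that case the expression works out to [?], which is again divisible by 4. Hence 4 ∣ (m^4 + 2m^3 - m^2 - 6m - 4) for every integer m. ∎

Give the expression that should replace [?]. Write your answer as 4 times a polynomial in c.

4(64c^4 + 96c^3 + 44c^2 + 2c - 2)

Only m ≡ 1 (mod 4) is unaccounted for. Put m = 4c+1:
(4c+1)^4 + 2(4c+1)^3 - (4c+1)^2 - 6(4c+1) - 4 expands to 256c^4 + 384c^3 + 176c^2 + 8c - 8,
and factoring out 4 leaves 4(64c^4 + 96c^3 + 44c^2 + 2c - 2).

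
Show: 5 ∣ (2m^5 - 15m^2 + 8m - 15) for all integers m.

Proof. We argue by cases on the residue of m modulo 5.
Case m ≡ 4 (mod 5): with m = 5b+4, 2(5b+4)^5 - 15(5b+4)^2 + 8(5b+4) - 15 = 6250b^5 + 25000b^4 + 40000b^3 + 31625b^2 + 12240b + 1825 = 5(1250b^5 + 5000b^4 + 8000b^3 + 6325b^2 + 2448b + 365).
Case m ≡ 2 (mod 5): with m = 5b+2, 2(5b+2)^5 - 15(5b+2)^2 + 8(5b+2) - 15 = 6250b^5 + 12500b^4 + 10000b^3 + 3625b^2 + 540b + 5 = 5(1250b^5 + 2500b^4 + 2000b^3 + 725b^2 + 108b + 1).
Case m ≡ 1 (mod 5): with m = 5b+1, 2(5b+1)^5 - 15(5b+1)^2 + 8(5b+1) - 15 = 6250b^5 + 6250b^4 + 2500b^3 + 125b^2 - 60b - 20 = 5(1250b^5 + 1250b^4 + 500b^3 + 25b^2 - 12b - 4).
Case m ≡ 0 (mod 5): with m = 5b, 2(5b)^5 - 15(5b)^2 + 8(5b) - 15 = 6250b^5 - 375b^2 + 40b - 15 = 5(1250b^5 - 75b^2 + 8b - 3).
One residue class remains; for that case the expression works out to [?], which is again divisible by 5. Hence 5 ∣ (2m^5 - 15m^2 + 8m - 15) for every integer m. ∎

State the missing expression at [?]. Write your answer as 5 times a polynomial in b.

Only m ≡ 3 (mod 5) is unaccounted for. Put m = 5b+3:
2(5b+3)^5 - 15(5b+3)^2 + 8(5b+3) - 15 expands to 6250b^5 + 18750b^4 + 22500b^3 + 13125b^2 + 3640b + 360,
and factoring out 5 leaves 5(1250b^5 + 3750b^4 + 4500b^3 + 2625b^2 + 728b + 72).

5(1250b^5 + 3750b^4 + 4500b^3 + 2625b^2 + 728b + 72)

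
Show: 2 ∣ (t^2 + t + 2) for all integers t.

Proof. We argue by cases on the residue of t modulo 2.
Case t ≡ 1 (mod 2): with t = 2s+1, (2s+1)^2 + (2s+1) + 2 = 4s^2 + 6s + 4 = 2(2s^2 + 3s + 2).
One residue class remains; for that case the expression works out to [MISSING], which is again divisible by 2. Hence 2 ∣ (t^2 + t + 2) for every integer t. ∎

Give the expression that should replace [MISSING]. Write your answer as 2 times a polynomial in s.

The residues treated are {1}, so the missing case is t ≡ 0 (mod 2); write t = 2s.
Then (2s)^2 + (2s) + 2 = 4s^2 + 2s + 2 = 2(2s^2 + s + 1).

2(2s^2 + s + 1)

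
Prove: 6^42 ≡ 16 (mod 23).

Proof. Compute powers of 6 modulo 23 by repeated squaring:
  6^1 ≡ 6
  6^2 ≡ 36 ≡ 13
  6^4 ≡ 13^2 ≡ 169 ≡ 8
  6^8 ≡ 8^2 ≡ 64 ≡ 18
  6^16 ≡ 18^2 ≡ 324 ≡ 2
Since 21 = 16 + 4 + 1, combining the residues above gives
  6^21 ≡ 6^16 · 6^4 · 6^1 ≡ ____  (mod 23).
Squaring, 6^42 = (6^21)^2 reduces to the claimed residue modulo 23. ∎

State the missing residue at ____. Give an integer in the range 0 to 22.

4

Multiply the listed residues: 2 · 8 · 6 = 16 → 96.
Reducing modulo 23: 96 = 4·23 + 4, so 6^21 ≡ 4.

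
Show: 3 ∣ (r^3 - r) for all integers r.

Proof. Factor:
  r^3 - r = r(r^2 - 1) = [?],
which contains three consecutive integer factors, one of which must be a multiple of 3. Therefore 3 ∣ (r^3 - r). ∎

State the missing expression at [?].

r(r^2 - 1) = r(r - 1)(r + 1) = (r - 1)r(r + 1).
These three factors are consecutive integers, so their product is divisible by 3.

(r - 1)r(r + 1)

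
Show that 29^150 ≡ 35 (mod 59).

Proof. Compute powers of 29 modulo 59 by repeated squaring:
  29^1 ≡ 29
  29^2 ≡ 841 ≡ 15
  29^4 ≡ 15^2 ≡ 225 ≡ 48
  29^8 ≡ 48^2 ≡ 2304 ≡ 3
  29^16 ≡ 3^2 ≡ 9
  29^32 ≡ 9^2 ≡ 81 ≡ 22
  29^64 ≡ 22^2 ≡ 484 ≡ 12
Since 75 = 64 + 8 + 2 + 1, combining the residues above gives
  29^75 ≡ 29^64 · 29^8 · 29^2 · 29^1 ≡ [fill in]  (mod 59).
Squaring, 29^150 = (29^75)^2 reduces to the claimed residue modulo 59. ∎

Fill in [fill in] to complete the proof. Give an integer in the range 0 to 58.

25

29^64 · 29^8 · 29^2 · 29^1 ≡ 12 · 3 · 15 · 29 = 15660.
15660 mod 59 = 25, so 29^75 ≡ 25 (mod 59).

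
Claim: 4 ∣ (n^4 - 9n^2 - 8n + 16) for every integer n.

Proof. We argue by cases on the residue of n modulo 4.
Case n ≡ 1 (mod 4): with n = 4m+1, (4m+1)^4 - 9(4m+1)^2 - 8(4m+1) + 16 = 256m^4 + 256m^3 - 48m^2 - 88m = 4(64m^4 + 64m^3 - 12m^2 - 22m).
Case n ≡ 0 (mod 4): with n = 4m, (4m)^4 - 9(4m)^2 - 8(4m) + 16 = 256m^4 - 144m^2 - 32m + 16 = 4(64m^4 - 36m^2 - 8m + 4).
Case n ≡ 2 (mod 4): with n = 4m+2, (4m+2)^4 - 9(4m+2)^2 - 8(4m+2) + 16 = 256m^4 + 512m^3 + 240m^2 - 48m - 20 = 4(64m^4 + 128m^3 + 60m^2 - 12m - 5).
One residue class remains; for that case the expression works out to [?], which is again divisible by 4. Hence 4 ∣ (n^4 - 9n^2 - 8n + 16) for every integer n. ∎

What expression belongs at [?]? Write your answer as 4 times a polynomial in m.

Only n ≡ 3 (mod 4) is unaccounted for. Put n = 4m+3:
(4m+3)^4 - 9(4m+3)^2 - 8(4m+3) + 16 expands to 256m^4 + 768m^3 + 720m^2 + 184m - 8,
and factoring out 4 leaves 4(64m^4 + 192m^3 + 180m^2 + 46m - 2).

4(64m^4 + 192m^3 + 180m^2 + 46m - 2)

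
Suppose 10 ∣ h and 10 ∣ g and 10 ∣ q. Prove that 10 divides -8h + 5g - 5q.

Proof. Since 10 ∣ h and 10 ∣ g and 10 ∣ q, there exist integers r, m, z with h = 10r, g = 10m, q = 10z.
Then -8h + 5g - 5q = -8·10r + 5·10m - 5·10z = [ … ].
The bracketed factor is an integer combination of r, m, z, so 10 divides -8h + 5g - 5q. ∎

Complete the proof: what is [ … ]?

Each term has a factor of 10: -8·10r + 5·10m - 5·10z = 10·(5m - 8r - 5z).
Since 5m - 8r - 5z is an integer, 10 ∣ (-8h + 5g - 5q).

10(5m - 8r - 5z)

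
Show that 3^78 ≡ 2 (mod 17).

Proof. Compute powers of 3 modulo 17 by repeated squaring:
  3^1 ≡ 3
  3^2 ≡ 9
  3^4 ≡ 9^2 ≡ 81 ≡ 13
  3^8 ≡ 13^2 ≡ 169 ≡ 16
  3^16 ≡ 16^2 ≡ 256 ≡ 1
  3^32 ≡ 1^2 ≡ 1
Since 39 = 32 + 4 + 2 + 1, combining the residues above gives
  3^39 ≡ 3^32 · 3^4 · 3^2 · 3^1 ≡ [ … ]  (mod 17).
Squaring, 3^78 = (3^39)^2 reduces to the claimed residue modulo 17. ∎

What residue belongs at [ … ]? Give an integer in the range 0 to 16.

Multiply the listed residues: 1 · 13 · 9 · 3 = 13 → 117 → 351.
Reducing modulo 17: 351 = 20·17 + 11, so 3^39 ≡ 11.

11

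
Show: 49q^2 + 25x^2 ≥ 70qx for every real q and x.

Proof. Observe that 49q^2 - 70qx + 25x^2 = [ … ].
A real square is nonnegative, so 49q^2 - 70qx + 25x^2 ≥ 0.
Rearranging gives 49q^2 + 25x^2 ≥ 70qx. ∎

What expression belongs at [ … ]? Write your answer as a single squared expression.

The leading and trailing coefficients are 7^2 and 5^2, and 70 = 2·7·5, so the trinomial is (7q - 5x)^2.
Hence 49q^2 - 70qx + 25x^2 ≥ 0.

(7q - 5x)^2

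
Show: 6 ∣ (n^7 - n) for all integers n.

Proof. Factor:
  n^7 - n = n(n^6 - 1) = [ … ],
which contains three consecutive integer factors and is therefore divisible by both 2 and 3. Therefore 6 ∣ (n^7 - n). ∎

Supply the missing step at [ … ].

(n - 1)n(n + 1)(n^4 + n^2 + 1)

n^6 - 1 = (n^2 - 1)(n^4 + n^2 + 1), and n^2 - 1 = (n-1)(n+1).
So n(n^6 - 1) = (n - 1)n(n + 1)(n^4 + n^2 + 1).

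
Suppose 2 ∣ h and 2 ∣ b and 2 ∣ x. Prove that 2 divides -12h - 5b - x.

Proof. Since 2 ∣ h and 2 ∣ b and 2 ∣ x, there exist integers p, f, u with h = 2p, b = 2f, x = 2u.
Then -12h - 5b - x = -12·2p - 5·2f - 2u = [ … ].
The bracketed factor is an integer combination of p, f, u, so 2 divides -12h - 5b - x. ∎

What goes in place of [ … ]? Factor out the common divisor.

Each term has a factor of 2: -12·2p - 5·2f - 2u = 2·(-5f - 12p - u).
Since -5f - 12p - u is an integer, 2 ∣ (-12h - 5b - x).

2(-5f - 12p - u)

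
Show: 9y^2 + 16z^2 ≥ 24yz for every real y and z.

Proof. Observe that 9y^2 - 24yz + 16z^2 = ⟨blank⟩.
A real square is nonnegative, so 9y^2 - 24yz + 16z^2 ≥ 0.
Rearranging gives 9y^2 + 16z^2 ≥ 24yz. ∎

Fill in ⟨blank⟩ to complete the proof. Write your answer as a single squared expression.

The leading and trailing coefficients are 3^2 and 4^2, and 24 = 2·3·4, so the trinomial is (3y - 4z)^2.
Hence 9y^2 - 24yz + 16z^2 ≥ 0.

(3y - 4z)^2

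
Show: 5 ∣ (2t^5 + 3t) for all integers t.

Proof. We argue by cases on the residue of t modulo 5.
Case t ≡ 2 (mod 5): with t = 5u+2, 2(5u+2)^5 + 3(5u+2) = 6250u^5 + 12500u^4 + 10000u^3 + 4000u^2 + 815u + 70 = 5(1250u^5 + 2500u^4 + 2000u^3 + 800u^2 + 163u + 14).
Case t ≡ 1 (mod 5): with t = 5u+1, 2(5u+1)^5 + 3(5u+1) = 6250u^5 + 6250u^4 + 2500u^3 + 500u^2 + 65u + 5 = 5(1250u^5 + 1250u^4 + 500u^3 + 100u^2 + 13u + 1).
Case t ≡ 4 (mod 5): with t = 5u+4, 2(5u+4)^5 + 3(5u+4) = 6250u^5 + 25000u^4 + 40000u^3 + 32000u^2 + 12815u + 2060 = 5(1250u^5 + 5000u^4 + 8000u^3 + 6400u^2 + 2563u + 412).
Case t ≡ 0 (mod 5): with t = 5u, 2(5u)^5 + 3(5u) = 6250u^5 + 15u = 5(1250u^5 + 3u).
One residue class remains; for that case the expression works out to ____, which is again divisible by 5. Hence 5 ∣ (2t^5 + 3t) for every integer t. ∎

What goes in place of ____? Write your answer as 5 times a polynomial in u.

Only t ≡ 3 (mod 5) is unaccounted for. Put t = 5u+3:
2(5u+3)^5 + 3(5u+3) expands to 6250u^5 + 18750u^4 + 22500u^3 + 13500u^2 + 4065u + 495,
and factoring out 5 leaves 5(1250u^5 + 3750u^4 + 4500u^3 + 2700u^2 + 813u + 99).

5(1250u^5 + 3750u^4 + 4500u^3 + 2700u^2 + 813u + 99)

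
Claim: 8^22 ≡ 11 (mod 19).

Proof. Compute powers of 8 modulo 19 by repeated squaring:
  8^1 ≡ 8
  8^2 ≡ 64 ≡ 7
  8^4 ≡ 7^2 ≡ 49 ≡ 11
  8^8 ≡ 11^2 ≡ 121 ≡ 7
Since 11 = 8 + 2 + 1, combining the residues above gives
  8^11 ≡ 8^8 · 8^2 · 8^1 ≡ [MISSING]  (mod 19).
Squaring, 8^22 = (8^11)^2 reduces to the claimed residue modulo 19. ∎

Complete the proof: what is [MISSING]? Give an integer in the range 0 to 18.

12

Multiply the listed residues: 7 · 7 · 8 = 49 → 392.
Reducing modulo 19: 392 = 20·19 + 12, so 8^11 ≡ 12.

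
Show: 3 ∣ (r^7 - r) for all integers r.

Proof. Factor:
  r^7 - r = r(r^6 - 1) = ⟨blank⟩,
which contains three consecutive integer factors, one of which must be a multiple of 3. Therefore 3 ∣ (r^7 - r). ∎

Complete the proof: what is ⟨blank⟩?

r^6 - 1 = (r^2 - 1)(r^4 + r^2 + 1), and r^2 - 1 = (r-1)(r+1).
So r(r^6 - 1) = (r - 1)r(r + 1)(r^4 + r^2 + 1).

(r - 1)r(r + 1)(r^4 + r^2 + 1)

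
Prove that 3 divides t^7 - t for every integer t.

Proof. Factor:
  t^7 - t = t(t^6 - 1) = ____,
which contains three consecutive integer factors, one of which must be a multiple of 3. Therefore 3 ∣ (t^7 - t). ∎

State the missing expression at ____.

(t - 1)t(t + 1)(t^4 + t^2 + 1)

t^6 - 1 = (t^2 - 1)(t^4 + t^2 + 1), and t^2 - 1 = (t-1)(t+1).
So t(t^6 - 1) = (t - 1)t(t + 1)(t^4 + t^2 + 1).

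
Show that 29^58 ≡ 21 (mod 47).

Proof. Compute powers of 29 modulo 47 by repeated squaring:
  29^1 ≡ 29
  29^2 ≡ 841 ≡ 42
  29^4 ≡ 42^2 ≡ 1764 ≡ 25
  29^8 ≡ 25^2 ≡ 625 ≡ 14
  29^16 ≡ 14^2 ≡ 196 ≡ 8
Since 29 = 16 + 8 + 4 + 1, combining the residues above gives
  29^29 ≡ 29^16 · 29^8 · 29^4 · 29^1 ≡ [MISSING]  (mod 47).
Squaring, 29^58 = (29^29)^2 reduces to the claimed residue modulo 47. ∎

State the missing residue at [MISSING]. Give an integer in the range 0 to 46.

29^16 · 29^8 · 29^4 · 29^1 ≡ 8 · 14 · 25 · 29 = 81200.
81200 mod 47 = 31, so 29^29 ≡ 31 (mod 47).

31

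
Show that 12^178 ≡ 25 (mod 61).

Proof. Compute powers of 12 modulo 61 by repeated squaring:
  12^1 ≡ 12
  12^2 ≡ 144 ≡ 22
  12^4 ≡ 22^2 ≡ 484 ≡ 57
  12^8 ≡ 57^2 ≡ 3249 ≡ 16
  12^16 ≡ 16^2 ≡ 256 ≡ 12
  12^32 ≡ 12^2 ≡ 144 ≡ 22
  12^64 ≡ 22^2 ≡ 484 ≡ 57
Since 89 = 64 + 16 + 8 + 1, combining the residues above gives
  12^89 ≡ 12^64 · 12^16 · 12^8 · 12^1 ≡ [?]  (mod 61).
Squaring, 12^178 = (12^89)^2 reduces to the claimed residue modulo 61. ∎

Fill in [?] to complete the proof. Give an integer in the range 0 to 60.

12^64 · 12^16 · 12^8 · 12^1 ≡ 57 · 12 · 16 · 12 = 131328.
131328 mod 61 = 56, so 12^89 ≡ 56 (mod 61).

56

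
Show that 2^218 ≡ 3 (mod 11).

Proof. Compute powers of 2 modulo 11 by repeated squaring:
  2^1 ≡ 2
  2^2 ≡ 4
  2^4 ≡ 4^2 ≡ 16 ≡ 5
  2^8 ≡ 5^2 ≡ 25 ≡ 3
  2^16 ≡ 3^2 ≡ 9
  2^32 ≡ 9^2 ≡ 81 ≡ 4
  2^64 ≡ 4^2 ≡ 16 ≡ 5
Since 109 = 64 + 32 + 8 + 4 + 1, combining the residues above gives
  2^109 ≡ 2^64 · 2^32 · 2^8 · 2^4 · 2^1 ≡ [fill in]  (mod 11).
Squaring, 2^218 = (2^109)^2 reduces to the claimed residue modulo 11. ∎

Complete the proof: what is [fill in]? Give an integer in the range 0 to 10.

6

Multiply the listed residues: 5 · 4 · 3 · 5 · 2 = 20 → 60 → 300 → 600.
Reducing modulo 11: 600 = 54·11 + 6, so 2^109 ≡ 6.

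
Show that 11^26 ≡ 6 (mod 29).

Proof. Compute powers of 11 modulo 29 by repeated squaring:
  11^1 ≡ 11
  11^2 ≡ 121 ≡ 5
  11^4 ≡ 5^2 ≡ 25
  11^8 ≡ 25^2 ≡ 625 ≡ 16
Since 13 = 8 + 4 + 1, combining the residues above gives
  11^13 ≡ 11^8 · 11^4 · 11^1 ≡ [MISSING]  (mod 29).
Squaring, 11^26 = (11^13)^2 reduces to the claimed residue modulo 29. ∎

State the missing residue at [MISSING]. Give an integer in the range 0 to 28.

11^8 · 11^4 · 11^1 ≡ 16 · 25 · 11 = 4400.
4400 mod 29 = 21, so 11^13 ≡ 21 (mod 29).

21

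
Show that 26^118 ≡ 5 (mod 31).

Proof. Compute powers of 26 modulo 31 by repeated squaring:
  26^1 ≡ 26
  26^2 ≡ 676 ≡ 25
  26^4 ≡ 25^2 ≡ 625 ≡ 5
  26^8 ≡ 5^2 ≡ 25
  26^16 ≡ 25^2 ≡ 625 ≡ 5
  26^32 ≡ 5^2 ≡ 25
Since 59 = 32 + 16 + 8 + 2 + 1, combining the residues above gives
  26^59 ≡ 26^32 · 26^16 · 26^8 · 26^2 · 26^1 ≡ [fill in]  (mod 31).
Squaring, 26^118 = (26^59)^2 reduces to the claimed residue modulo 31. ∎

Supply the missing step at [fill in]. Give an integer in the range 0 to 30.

26^32 · 26^16 · 26^8 · 26^2 · 26^1 ≡ 25 · 5 · 25 · 25 · 26 = 2031250.
2031250 mod 31 = 6, so 26^59 ≡ 6 (mod 31).

6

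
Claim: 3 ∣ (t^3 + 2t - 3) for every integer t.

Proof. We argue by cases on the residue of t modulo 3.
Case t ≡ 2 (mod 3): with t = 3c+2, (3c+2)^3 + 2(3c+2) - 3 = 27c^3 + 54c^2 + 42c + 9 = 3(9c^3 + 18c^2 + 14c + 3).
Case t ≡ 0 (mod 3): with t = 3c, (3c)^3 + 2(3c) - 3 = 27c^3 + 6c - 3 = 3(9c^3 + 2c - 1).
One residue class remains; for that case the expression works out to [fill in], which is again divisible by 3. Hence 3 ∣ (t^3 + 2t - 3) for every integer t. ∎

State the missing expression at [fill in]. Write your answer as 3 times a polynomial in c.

3(9c^3 + 9c^2 + 5c)

The residues treated are {2, 0}, so the missing case is t ≡ 1 (mod 3); write t = 3c+1.
Then (3c+1)^3 + 2(3c+1) - 3 = 27c^3 + 27c^2 + 15c = 3(9c^3 + 9c^2 + 5c).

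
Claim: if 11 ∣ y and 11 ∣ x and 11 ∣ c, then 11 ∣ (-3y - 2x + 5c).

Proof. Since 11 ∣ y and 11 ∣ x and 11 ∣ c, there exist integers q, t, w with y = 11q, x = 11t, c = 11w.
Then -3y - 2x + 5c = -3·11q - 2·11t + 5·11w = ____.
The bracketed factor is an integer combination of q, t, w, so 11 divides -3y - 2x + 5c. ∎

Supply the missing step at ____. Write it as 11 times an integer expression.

Each term has a factor of 11: -3·11q - 2·11t + 5·11w = 11·(-3q - 2t + 5w).
Since -3q - 2t + 5w is an integer, 11 ∣ (-3y - 2x + 5c).

11(-3q - 2t + 5w)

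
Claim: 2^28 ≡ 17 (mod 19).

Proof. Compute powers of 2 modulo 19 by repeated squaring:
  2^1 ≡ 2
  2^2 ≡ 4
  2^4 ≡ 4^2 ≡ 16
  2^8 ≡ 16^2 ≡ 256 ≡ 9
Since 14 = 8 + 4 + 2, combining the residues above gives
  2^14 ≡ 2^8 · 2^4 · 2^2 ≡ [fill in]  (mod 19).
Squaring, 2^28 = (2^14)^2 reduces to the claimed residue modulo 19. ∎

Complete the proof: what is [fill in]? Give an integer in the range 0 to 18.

Multiply the listed residues: 9 · 16 · 4 = 144 → 576.
Reducing modulo 19: 576 = 30·19 + 6, so 2^14 ≡ 6.

6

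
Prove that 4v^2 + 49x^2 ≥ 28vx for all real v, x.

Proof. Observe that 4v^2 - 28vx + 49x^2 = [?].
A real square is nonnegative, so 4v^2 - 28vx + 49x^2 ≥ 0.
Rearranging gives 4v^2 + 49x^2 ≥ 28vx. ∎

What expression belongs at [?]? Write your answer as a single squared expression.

The leading and trailing coefficients are 2^2 and 7^2, and 28 = 2·2·7, so the trinomial is (2v - 7x)^2.
Hence 4v^2 - 28vx + 49x^2 ≥ 0.

(2v - 7x)^2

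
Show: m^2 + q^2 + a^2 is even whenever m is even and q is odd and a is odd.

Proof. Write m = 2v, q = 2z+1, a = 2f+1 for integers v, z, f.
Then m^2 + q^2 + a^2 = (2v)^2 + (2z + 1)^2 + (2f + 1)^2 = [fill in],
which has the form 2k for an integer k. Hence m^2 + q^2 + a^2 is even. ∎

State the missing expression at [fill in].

2(2f^2 + 2f + 2v^2 + 2z^2 + 2z + 1)

Expanding: (2v)^2 + (2z + 1)^2 + (2f + 1)^2 = 4f^2 + 4f + 4v^2 + 4z^2 + 4z + 2.
Every term is even; pulling out the factor of 2 gives 2(2f^2 + 2f + 2v^2 + 2z^2 + 2z + 1).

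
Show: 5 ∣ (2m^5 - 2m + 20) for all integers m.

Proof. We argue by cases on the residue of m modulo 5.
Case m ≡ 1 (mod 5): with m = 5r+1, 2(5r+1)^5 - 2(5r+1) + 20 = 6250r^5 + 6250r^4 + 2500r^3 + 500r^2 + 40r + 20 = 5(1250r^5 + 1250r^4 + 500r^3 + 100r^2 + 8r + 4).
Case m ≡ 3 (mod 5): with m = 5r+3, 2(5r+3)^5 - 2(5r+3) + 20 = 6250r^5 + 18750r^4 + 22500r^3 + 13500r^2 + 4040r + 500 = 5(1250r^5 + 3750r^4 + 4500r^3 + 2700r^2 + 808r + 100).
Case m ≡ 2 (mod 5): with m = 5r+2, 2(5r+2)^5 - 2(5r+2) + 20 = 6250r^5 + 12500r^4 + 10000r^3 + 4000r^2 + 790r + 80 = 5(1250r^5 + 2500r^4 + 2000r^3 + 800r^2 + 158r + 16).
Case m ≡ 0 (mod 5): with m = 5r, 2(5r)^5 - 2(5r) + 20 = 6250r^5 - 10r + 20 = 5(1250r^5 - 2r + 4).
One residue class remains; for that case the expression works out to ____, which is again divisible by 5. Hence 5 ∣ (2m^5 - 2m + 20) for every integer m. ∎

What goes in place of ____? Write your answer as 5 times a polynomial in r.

The residues treated are {1, 3, 2, 0}, so the missing case is m ≡ 4 (mod 5); write m = 5r+4.
Then 2(5r+4)^5 - 2(5r+4) + 20 = 6250r^5 + 25000r^4 + 40000r^3 + 32000r^2 + 12790r + 2060 = 5(1250r^5 + 5000r^4 + 8000r^3 + 6400r^2 + 2558r + 412).

5(1250r^5 + 5000r^4 + 8000r^3 + 6400r^2 + 2558r + 412)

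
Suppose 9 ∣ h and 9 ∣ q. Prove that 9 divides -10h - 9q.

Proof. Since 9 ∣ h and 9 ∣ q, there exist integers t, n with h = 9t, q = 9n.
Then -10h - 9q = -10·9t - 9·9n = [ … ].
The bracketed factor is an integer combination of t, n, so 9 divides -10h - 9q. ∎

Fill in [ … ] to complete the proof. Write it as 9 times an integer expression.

Pull the common 9 out of every term: -10·9t - 9·9n = 9(-9n - 10t).
-9n - 10t is an integer, which exhibits the divisibility.

9(-9n - 10t)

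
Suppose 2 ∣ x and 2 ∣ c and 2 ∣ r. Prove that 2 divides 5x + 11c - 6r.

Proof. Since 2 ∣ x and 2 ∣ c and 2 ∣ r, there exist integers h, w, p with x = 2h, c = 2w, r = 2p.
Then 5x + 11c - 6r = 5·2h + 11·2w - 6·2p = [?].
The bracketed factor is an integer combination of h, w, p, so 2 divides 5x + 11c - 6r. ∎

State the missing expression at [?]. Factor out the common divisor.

Pull the common 2 out of every term: 5·2h + 11·2w - 6·2p = 2(5h - 6p + 11w).
5h - 6p + 11w is an integer, which exhibits the divisibility.

2(5h - 6p + 11w)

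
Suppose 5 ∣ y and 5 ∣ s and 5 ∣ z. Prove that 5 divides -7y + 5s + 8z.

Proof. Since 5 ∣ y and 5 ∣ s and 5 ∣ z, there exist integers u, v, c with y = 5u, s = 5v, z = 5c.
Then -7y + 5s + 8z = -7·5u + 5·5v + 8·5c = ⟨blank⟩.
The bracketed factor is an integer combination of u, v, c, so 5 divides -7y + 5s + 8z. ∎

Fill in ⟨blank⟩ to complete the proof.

Each term has a factor of 5: -7·5u + 5·5v + 8·5c = 5·(8c - 7u + 5v).
Since 8c - 7u + 5v is an integer, 5 ∣ (-7y + 5s + 8z).

5(8c - 7u + 5v)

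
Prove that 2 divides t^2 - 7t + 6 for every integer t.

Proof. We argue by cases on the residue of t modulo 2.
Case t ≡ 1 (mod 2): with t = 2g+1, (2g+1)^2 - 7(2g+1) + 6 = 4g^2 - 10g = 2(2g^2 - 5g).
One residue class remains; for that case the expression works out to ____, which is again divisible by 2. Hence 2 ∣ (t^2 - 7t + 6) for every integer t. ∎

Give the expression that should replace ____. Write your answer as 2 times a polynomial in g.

The residues treated are {1}, so the missing case is t ≡ 0 (mod 2); write t = 2g.
Then (2g)^2 - 7(2g) + 6 = 4g^2 - 14g + 6 = 2(2g^2 - 7g + 3).

2(2g^2 - 7g + 3)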